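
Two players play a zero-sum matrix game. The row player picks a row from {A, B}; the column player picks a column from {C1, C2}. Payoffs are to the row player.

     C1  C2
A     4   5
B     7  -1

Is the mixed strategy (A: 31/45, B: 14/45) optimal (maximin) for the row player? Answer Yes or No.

Against C1 this mix gives (31/45)·4 + (14/45)·7 = 74/15.
Against C2 this mix gives (31/45)·5 + (14/45)·(-1) = 47/15.
The column player will play C2, holding the row player to 47/15. Shifting weight toward the row that does better against C2 would raise this floor (the equalizing mix achieves 13/3 against both C2 and C1), so the proposed strategy is not optimal.

No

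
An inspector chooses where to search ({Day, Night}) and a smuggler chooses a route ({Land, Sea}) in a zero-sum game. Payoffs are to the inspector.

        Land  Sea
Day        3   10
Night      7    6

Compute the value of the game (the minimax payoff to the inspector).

13/2

Row minima: Day → 3, Night → 6; maximin = 6.
Column maxima: Land → 7, Sea → 10; minimax = 7.
6 ≠ 7, so there is no saddle point; optimal play is mixed.
Let the inspector play Day with probability p. Expected payoff against Land: 3p + 7(1−p) = −4p + 7; against Sea: 10p + 6(1−p) = 4p + 6.
Setting these equal: −4p + 7 = 4p + 6 ⇒ −8p = -1 ⇒ p = 1/8, and the value is (-4)·(1/8) + 7 = 13/2.
For the smuggler: with q = P(Land), equating Day's and Night's payoffs gives −7q + 10 = q + 6 ⇒ q = 1/2.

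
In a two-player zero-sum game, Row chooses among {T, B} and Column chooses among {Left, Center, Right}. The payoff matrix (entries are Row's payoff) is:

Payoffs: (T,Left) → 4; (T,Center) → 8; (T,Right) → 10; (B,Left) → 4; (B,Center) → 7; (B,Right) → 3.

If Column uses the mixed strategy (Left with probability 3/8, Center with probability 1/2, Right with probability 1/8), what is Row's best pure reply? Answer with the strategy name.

Expected payoff of T: (3/8)·4 + (1/2)·8 + (1/8)·10 = 27/4.
Expected payoff of B: (3/8)·4 + (1/2)·7 + (1/8)·3 = 43/8.
The largest is 27/4, so Row's best response is T.

T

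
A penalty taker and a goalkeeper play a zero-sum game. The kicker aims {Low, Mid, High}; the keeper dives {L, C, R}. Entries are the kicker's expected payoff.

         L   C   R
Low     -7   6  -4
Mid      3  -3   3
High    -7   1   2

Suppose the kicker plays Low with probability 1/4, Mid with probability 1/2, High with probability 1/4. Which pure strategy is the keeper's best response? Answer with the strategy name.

If the keeper plays L, the kicker's expected payoff is (1/4)·(-7) + (1/2)·3 + (1/4)·(-7) = -2.
If the keeper plays C, the kicker's expected payoff is (1/4)·6 + (1/2)·(-3) + (1/4)·1 = 1/4.
If the keeper plays R, the kicker's expected payoff is (1/4)·(-4) + (1/2)·3 + (1/4)·2 = 1.
The keeper minimizes the kicker's payoff; the smallest is -2, so the best response is L.

L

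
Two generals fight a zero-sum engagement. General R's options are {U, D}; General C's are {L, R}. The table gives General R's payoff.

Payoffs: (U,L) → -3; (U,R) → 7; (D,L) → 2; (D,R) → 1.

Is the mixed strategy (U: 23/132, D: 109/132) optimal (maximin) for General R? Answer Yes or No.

Against L this mix gives (23/132)·(-3) + (109/132)·2 = 149/132.
Against R this mix gives (23/132)·7 + (109/132)·1 = 45/22.
General C will play L, holding General R to 149/132. Shifting weight toward the row that does better against L would raise this floor (the equalizing mix achieves 17/11 against both L and R), so the proposed strategy is not optimal.

No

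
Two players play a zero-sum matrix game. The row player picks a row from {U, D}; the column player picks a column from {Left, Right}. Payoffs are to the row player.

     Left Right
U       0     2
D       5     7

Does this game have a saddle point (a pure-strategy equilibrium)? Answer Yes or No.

Row minima: U → 0, D → 5; maximin = 5.
Column maxima: Left → 5, Right → 7; minimax = 5.
maximin = minimax = 5, so a saddle point exists.

Yes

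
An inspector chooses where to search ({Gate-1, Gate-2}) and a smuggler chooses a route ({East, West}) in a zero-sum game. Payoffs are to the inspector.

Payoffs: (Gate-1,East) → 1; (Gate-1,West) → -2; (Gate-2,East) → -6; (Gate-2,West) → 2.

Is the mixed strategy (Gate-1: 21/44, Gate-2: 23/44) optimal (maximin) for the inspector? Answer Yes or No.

No

Against East this mix gives (21/44)·1 + (23/44)·(-6) = -117/44.
Against West this mix gives (21/44)·(-2) + (23/44)·2 = 1/11.
The smuggler will play East, holding the inspector to -117/44. Shifting weight toward the row that does better against East would raise this floor (the equalizing mix achieves -10/11 against both East and West), so the proposed strategy is not optimal.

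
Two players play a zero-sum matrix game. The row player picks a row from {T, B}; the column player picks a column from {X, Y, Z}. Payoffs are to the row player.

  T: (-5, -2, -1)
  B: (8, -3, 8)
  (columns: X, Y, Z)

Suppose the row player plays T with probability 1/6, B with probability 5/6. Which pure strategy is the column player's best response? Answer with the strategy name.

Y

If the column player plays X, the row player's expected payoff is (1/6)·(-5) + (5/6)·8 = 35/6.
If the column player plays Y, the row player's expected payoff is (1/6)·(-2) + (5/6)·(-3) = -17/6.
If the column player plays Z, the row player's expected payoff is (1/6)·(-1) + (5/6)·8 = 13/2.
The column player minimizes the row player's payoff; the smallest is -17/6, so the best response is Y.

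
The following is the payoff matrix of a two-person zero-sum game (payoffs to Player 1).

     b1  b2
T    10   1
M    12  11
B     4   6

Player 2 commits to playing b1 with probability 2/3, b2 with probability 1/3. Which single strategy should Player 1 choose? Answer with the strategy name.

M

Expected payoff of T: (2/3)·10 + (1/3)·1 = 7.
Expected payoff of M: (2/3)·12 + (1/3)·11 = 35/3.
Expected payoff of B: (2/3)·4 + (1/3)·6 = 14/3.
The largest is 35/3, so Player 1's best response is M.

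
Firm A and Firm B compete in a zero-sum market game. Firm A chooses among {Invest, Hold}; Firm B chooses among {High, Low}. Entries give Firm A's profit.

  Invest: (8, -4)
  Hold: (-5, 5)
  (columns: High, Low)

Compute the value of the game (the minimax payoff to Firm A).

10/11

Row minima: Invest → -4, Hold → -5; maximin = -4.
Column maxima: High → 8, Low → 5; minimax = 5.
-4 ≠ 5, so there is no saddle point; optimal play is mixed.
Let Firm A play Invest with probability p. Expected payoff against High: 8p + (-5)(1−p) = 13p − 5; against Low: (-4)p + 5(1−p) = −9p + 5.
Setting these equal: 13p − 5 = −9p + 5 ⇒ 22p = 10 ⇒ p = 5/11, and the value is (13)·(5/11) − 5 = 10/11.
For Firm B: with q = P(High), equating Invest's and Hold's payoffs gives 12q − 4 = −10q + 5 ⇒ q = 9/22.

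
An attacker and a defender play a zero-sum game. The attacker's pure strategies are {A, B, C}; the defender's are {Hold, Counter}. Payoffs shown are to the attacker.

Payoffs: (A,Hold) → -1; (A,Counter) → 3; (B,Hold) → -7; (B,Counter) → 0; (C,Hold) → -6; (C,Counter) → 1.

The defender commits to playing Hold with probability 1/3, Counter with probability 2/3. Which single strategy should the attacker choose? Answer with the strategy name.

Expected payoff of A: (1/3)·(-1) + (2/3)·3 = 5/3.
Expected payoff of B: (1/3)·(-7) + (2/3)·0 = -7/3.
Expected payoff of C: (1/3)·(-6) + (2/3)·1 = -4/3.
The largest is 5/3, so the attacker's best response is A.

A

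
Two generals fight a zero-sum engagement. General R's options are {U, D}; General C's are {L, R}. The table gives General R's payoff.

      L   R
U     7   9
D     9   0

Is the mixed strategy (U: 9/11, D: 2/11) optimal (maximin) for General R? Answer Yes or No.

Yes

Against L this mix gives (9/11)·7 + (2/11)·9 = 81/11.
Against R this mix gives (9/11)·9 + (2/11)·0 = 81/11.
All of General C's active replies (L, R) yield 81/11, and no column does worse for General R. The mix makes General C indifferent and guarantees 81/11, so it is optimal.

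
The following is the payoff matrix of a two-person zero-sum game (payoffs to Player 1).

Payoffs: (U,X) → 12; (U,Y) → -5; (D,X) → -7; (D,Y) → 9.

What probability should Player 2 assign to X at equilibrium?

14/33

Row minima: U → -5, D → -7; maximin = -5.
Column maxima: X → 12, Y → 9; minimax = 9.
-5 ≠ 9, so there is no saddle point; optimal play is mixed.
Let Player 1 play U with probability p. Expected payoff against X: 12p + (-7)(1−p) = 19p − 7; against Y: (-5)p + 9(1−p) = −14p + 9.
Setting these equal: 19p − 7 = −14p + 9 ⇒ 33p = 16 ⇒ p = 16/33, and the value is (19)·(16/33) − 7 = 73/33.
For Player 2: with q = P(X), equating U's and D's payoffs gives 17q − 5 = −16q + 9 ⇒ q = 14/33.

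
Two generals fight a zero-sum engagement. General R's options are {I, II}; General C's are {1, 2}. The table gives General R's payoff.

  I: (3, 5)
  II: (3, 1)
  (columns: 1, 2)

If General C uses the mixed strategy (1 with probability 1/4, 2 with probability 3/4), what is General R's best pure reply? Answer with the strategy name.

Expected payoff of I: (1/4)·3 + (3/4)·5 = 9/2.
Expected payoff of II: (1/4)·3 + (3/4)·1 = 3/2.
The largest is 9/2, so General R's best response is I.

I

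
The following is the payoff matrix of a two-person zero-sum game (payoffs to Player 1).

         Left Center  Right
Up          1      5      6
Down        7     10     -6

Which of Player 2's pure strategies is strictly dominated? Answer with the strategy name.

Center

Left holds Player 1's payoff strictly below Center in every row: 1 < 5, 7 < 10.
So Center is strictly dominated for Player 2.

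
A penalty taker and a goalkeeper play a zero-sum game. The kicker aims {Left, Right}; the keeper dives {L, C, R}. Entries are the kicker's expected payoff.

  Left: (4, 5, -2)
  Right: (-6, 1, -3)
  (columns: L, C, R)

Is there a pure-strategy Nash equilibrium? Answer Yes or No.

Row minima: Left → -2, Right → -6; maximin = -2.
Column maxima: L → 4, C → 5, R → -2; minimax = -2.
maximin = minimax = -2, so a saddle point exists.

Yes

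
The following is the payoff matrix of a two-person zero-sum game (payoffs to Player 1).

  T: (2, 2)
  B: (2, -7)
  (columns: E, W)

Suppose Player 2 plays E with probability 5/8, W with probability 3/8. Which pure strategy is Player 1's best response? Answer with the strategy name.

Expected payoff of T: (5/8)·2 + (3/8)·2 = 2.
Expected payoff of B: (5/8)·2 + (3/8)·(-7) = -11/8.
The largest is 2, so Player 1's best response is T.

T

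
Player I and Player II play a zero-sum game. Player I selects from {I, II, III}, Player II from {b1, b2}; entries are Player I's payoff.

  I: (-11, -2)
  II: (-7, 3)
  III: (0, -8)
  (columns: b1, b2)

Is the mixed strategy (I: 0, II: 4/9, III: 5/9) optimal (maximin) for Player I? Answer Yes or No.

Against b1 this mix gives (4/9)·(-7) + (5/9)·0 = -28/9.
Against b2 this mix gives (4/9)·3 + (5/9)·(-8) = -28/9.
All of Player II's active replies (b1, b2) yield -28/9, and no column does worse for Player I. The mix makes Player II indifferent and guarantees -28/9, so it is optimal.

Yes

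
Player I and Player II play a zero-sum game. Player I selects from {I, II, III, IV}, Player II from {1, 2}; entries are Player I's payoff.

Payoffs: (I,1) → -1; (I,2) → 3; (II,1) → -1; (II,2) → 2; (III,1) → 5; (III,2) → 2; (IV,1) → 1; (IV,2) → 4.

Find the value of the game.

Row minima: I → -1, II → -1, III → 2, IV → 1; maximin = 2.
Column maxima: 1 → 5, 2 → 4; minimax = 4.
2 ≠ 4, so there is no saddle point; optimal play is mixed.
I is strictly dominated by IV, so Player I never plays it.
II is strictly dominated by IV, so Player I never plays it.
On the remaining 2×2 (III, IV vs 1, 2):
Let Player I play III with probability p. Expected payoff against 1: 5p + 1(1−p) = 4p + 1; against 2: 2p + 4(1−p) = −2p + 4.
Setting these equal: 4p + 1 = −2p + 4 ⇒ 6p = 3 ⇒ p = 1/2, and the value is (4)·(1/2) + 1 = 3.
For Player II: with q = P(1), equating III's and IV's payoffs gives 3q + 2 = −3q + 4 ⇒ q = 1/3.

3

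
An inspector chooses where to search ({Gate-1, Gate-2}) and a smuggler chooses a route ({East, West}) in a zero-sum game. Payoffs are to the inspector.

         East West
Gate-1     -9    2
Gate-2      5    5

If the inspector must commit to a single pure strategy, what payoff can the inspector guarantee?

Row minima: Gate-1 → -9, Gate-2 → 5.
The best of these is 5.

5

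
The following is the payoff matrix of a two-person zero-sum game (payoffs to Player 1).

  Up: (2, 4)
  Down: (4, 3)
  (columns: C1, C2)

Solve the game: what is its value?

Row minima: Up → 2, Down → 3; maximin = 3.
Column maxima: C1 → 4, C2 → 4; minimax = 4.
3 ≠ 4, so there is no saddle point; optimal play is mixed.
Let Player 1 play Up with probability p. Expected payoff against C1: 2p + 4(1−p) = −2p + 4; against C2: 4p + 3(1−p) = p + 3.
Setting these equal: −2p + 4 = p + 3 ⇒ −3p = -1 ⇒ p = 1/3, and the value is (-2)·(1/3) + 4 = 10/3.
For Player 2: with q = P(C1), equating Up's and Down's payoffs gives −2q + 4 = q + 3 ⇒ q = 1/3.

10/3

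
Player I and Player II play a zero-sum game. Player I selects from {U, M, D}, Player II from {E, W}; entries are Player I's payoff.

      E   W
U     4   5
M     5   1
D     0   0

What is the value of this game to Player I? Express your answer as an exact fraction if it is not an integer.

Row minima: U → 4, M → 1, D → 0; maximin = 4.
Column maxima: E → 5, W → 5; minimax = 5.
4 ≠ 5, so there is no saddle point; optimal play is mixed.
D is strictly dominated by U, so Player I never plays it.
On the remaining 2×2 (U, M vs E, W):
Let Player I play U with probability p. Expected payoff against E: 4p + 5(1−p) = −p + 5; against W: 5p + 1(1−p) = 4p + 1.
Setting these equal: −p + 5 = 4p + 1 ⇒ −5p = -4 ⇒ p = 4/5, and the value is (-1)·(4/5) + 5 = 21/5.
For Player II: with q = P(E), equating U's and M's payoffs gives −q + 5 = 4q + 1 ⇒ q = 4/5.

21/5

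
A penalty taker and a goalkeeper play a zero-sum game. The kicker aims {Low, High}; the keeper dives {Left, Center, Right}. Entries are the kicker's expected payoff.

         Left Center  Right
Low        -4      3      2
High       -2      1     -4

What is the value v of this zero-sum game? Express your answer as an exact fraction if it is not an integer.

Row minima: Low → -4, High → -4; maximin = -4.
Column maxima: Left → -2, Center → 3, Right → 2; minimax = -2.
-4 ≠ -2, so there is no saddle point; optimal play is mixed.
Center is strictly dominated by Left (it gives the kicker strictly more in every row), so the keeper never plays it.
On the remaining 2×2 (Low, High vs Left, Right):
Let the kicker play Low with probability p. Expected payoff against Left: (-4)p + (-2)(1−p) = −2p − 2; against Right: 2p + (-4)(1−p) = 6p − 4.
Setting these equal: −2p − 2 = 6p − 4 ⇒ −8p = -2 ⇒ p = 1/4, and the value is (-2)·(1/4) − 2 = -5/2.
For the keeper: with q = P(Left), equating Low's and High's payoffs gives −6q + 2 = 2q − 4 ⇒ q = 3/4.

-5/2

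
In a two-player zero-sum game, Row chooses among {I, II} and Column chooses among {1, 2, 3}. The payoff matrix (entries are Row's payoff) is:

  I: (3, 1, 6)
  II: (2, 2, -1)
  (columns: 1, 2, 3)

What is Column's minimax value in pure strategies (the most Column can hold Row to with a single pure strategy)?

Column maxima: 1 → 3, 2 → 2, 3 → 6.
The smallest of these is 2.

2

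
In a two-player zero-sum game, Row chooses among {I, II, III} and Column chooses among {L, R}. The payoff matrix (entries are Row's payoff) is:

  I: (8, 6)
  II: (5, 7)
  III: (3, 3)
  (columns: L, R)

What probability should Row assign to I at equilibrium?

1/2

Row minima: I → 6, II → 5, III → 3; maximin = 6.
Column maxima: L → 8, R → 7; minimax = 7.
6 ≠ 7, so there is no saddle point; optimal play is mixed.
III is strictly dominated by I, so Row never plays it.
On the remaining 2×2 (I, II vs L, R):
Let Row play I with probability p. Expected payoff against L: 8p + 5(1−p) = 3p + 5; against R: 6p + 7(1−p) = −p + 7.
Setting these equal: 3p + 5 = −p + 7 ⇒ 4p = 2 ⇒ p = 1/2, and the value is (3)·(1/2) + 5 = 13/2.
For Column: with q = P(L), equating I's and II's payoffs gives 2q + 6 = −2q + 7 ⇒ q = 1/4.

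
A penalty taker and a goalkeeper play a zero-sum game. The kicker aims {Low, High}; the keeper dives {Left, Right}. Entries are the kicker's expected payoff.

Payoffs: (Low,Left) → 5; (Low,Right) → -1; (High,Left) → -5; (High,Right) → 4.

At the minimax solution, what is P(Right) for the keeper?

Row minima: Low → -1, High → -5; maximin = -1.
Column maxima: Left → 5, Right → 4; minimax = 4.
-1 ≠ 4, so there is no saddle point; optimal play is mixed.
Let the kicker play Low with probability p. Expected payoff against Left: 5p + (-5)(1−p) = 10p − 5; against Right: (-1)p + 4(1−p) = −5p + 4.
Setting these equal: 10p − 5 = −5p + 4 ⇒ 15p = 9 ⇒ p = 3/5, and the value is (10)·(3/5) − 5 = 1.
For the keeper: with q = P(Left), equating Low's and High's payoffs gives 6q − 1 = −9q + 4 ⇒ q = 1/3.

2/3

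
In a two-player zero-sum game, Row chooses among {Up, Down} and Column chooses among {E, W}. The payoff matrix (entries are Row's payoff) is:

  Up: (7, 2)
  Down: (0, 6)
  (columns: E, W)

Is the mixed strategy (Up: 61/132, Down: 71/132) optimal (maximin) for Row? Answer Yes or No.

Against E this mix gives (61/132)·7 + (71/132)·0 = 427/132.
Against W this mix gives (61/132)·2 + (71/132)·6 = 137/33.
Column will play E, holding Row to 427/132. Shifting weight toward the row that does better against E would raise this floor (the equalizing mix achieves 42/11 against both E and W), so the proposed strategy is not optimal.

No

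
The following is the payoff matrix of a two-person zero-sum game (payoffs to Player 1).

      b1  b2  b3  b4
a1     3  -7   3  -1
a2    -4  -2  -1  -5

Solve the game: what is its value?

Row minima: a1 → -7, a2 → -5; maximin = -5.
Column maxima: b1 → 3, b2 → -2, b3 → 3, b4 → -1; minimax = -2.
-5 ≠ -2, so there is no saddle point; optimal play is mixed.
b1 is strictly dominated by b4 (it gives Player 1 strictly more in every row), so Player 2 never plays it.
b3 is strictly dominated by b2 (it gives Player 1 strictly more in every row), so Player 2 never plays it.
On the remaining 2×2 (a1, a2 vs b2, b4):
Let Player 1 play a1 with probability p. Expected payoff against b2: (-7)p + (-2)(1−p) = −5p − 2; against b4: (-1)p + (-5)(1−p) = 4p − 5.
Setting these equal: −5p − 2 = 4p − 5 ⇒ −9p = -3 ⇒ p = 1/3, and the value is (-5)·(1/3) − 2 = -11/3.
For Player 2: with q = P(b2), equating a1's and a2's payoffs gives −6q − 1 = 3q − 5 ⇒ q = 4/9.

-11/3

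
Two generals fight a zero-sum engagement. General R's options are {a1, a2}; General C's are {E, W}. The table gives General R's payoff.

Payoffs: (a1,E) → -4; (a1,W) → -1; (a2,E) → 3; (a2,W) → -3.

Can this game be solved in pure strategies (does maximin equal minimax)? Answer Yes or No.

No

Row minima: a1 → -4, a2 → -3; maximin = -3.
Column maxima: E → 3, W → -1; minimax = -1.
-3 ≠ -1, so no pure-strategy equilibrium exists.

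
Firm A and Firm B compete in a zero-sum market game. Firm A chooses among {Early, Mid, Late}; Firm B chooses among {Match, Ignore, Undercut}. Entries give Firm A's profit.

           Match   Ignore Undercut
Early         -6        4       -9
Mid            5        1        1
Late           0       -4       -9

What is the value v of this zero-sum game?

Row minima: Early → -9, Mid → 1, Late → -9; maximin = 1.
Column maxima: Match → 5, Ignore → 4, Undercut → 1; minimax = 1.
Since maximin = minimax = 1, there is a saddle point and the value is 1.

1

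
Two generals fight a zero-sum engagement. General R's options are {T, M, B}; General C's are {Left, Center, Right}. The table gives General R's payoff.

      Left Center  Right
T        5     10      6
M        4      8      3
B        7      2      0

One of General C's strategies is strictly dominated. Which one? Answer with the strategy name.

Center

Right holds General R's payoff strictly below Center in every row: 6 < 10, 3 < 8, 0 < 2.
So Center is strictly dominated for General C.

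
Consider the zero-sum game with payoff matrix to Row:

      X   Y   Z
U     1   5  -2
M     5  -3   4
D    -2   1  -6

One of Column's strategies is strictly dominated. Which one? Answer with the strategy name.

X

Z holds Row's payoff strictly below X in every row: -2 < 1, 4 < 5, -6 < -2.
So X is strictly dominated for Column.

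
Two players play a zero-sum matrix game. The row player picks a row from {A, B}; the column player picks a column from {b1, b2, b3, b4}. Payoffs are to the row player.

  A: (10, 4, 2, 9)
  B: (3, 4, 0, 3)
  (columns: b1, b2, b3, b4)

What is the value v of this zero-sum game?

Row minima: A → 2, B → 0; maximin = 2.
Column maxima: b1 → 10, b2 → 4, b3 → 2, b4 → 9; minimax = 2.
Since maximin = minimax = 2, there is a saddle point and the value is 2.

2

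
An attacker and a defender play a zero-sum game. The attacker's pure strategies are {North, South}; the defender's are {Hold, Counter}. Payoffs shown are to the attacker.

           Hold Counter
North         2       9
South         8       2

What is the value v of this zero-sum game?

68/13

Row minima: North → 2, South → 2; maximin = 2.
Column maxima: Hold → 8, Counter → 9; minimax = 8.
2 ≠ 8, so there is no saddle point; optimal play is mixed.
Let the attacker play North with probability p. Expected payoff against Hold: 2p + 8(1−p) = −6p + 8; against Counter: 9p + 2(1−p) = 7p + 2.
Setting these equal: −6p + 8 = 7p + 2 ⇒ −13p = -6 ⇒ p = 6/13, and the value is (-6)·(6/13) + 8 = 68/13.
For the defender: with q = P(Hold), equating North's and South's payoffs gives −7q + 9 = 6q + 2 ⇒ q = 7/13.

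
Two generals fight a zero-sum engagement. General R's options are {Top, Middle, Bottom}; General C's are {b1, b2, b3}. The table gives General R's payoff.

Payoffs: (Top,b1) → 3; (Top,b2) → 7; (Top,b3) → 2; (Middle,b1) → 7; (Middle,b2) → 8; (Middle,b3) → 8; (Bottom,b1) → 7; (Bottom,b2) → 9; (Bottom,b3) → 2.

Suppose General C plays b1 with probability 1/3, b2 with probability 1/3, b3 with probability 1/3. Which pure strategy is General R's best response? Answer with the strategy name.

Middle

Expected payoff of Top: (1/3)·3 + (1/3)·7 + (1/3)·2 = 4.
Expected payoff of Middle: (1/3)·7 + (1/3)·8 + (1/3)·8 = 23/3.
Expected payoff of Bottom: (1/3)·7 + (1/3)·9 + (1/3)·2 = 6.
The largest is 23/3, so General R's best response is Middle.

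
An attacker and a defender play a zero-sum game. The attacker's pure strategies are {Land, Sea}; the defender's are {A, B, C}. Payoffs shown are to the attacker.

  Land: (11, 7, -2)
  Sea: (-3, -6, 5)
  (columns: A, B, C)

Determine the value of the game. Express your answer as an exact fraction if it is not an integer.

23/20

Row minima: Land → -2, Sea → -6; maximin = -2.
Column maxima: A → 11, B → 7, C → 5; minimax = 5.
-2 ≠ 5, so there is no saddle point; optimal play is mixed.
A is strictly dominated by B (it gives the attacker strictly more in every row), so the defender never plays it.
On the remaining 2×2 (Land, Sea vs B, C):
Let the attacker play Land with probability p. Expected payoff against B: 7p + (-6)(1−p) = 13p − 6; against C: (-2)p + 5(1−p) = −7p + 5.
Setting these equal: 13p − 6 = −7p + 5 ⇒ 20p = 11 ⇒ p = 11/20, and the value is (13)·(11/20) − 6 = 23/20.
For the defender: with q = P(B), equating Land's and Sea's payoffs gives 9q − 2 = −11q + 5 ⇒ q = 7/20.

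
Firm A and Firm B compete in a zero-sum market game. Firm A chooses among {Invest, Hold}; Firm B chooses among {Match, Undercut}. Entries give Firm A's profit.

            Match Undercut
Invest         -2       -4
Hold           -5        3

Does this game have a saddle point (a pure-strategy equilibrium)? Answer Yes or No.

No

Row minima: Invest → -4, Hold → -5; maximin = -4.
Column maxima: Match → -2, Undercut → 3; minimax = -2.
-4 ≠ -2, so no pure-strategy equilibrium exists.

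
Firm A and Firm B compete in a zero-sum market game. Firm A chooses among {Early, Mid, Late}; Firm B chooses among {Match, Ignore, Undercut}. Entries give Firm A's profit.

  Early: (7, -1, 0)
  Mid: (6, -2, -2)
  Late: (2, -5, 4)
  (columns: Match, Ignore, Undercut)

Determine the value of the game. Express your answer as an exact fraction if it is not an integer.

Row minima: Early → -1, Mid → -2, Late → -5; maximin = -1.
Column maxima: Match → 7, Ignore → -1, Undercut → 4; minimax = -1.
Since maximin = minimax = -1, there is a saddle point and the value is -1.

-1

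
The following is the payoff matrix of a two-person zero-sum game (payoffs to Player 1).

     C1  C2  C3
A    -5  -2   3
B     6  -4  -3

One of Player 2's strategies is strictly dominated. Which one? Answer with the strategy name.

C3

C2 holds Player 1's payoff strictly below C3 in every row: -2 < 3, -4 < -3.
So C3 is strictly dominated for Player 2.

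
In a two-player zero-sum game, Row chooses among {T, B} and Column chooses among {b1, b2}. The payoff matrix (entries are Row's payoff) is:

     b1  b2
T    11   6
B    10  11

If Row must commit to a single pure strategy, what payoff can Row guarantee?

Row minima: T → 6, B → 10.
The best of these is 10.

10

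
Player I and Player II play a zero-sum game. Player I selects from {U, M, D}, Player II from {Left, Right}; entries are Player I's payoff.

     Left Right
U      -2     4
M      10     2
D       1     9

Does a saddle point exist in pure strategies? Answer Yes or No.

Row minima: U → -2, M → 2, D → 1; maximin = 2.
Column maxima: Left → 10, Right → 9; minimax = 9.
2 ≠ 9, so no pure-strategy equilibrium exists.

No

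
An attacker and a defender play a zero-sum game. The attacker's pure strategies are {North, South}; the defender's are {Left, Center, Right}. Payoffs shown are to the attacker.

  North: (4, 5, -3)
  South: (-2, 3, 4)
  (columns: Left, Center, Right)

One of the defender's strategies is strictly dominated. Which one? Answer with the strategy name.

Left holds the attacker's payoff strictly below Center in every row: 4 < 5, -2 < 3.
So Center is strictly dominated for the defender.

Center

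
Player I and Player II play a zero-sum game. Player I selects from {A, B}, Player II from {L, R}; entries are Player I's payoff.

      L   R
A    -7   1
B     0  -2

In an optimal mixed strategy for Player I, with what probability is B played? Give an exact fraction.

4/5

Row minima: A → -7, B → -2; maximin = -2.
Column maxima: L → 0, R → 1; minimax = 0.
-2 ≠ 0, so there is no saddle point; optimal play is mixed.
Let Player I play A with probability p. Expected payoff against L: (-7)p + 0(1−p) = −7p; against R: 1p + (-2)(1−p) = 3p − 2.
Setting these equal: −7p = 3p − 2 ⇒ −10p = -2 ⇒ p = 1/5, and the value is (-7)·(1/5) = -7/5.
For Player II: with q = P(L), equating A's and B's payoffs gives −8q + 1 = 2q − 2 ⇒ q = 3/10.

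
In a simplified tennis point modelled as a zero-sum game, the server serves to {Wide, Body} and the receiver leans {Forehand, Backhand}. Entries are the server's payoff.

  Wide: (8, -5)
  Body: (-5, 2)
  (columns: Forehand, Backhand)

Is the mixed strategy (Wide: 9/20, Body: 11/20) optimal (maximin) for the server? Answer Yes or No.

Against Forehand this mix gives (9/20)·8 + (11/20)·(-5) = 17/20.
Against Backhand this mix gives (9/20)·(-5) + (11/20)·2 = -23/20.
The receiver will play Backhand, holding the server to -23/20. Shifting weight toward the row that does better against Backhand would raise this floor (the equalizing mix achieves -9/20 against both Backhand and Forehand), so the proposed strategy is not optimal.

No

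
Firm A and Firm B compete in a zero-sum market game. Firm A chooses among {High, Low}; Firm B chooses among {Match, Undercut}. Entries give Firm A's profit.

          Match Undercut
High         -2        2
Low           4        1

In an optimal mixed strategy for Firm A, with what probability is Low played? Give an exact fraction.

Row minima: High → -2, Low → 1; maximin = 1.
Column maxima: Match → 4, Undercut → 2; minimax = 2.
1 ≠ 2, so there is no saddle point; optimal play is mixed.
Let Firm A play High with probability p. Expected payoff against Match: (-2)p + 4(1−p) = −6p + 4; against Undercut: 2p + 1(1−p) = p + 1.
Setting these equal: −6p + 4 = p + 1 ⇒ −7p = -3 ⇒ p = 3/7, and the value is (-6)·(3/7) + 4 = 10/7.
For Firm B: with q = P(Match), equating High's and Low's payoffs gives −4q + 2 = 3q + 1 ⇒ q = 1/7.

4/7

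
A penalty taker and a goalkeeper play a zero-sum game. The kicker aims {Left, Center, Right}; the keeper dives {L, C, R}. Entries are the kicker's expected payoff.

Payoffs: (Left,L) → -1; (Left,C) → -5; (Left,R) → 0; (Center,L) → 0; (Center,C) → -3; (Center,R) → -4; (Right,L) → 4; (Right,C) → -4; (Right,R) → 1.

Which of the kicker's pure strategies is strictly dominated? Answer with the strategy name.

Right gives a strictly higher payoff than Left against every column: 4 > -1, -4 > -5, 1 > 0.
So Left is strictly dominated and the kicker never plays it.

Left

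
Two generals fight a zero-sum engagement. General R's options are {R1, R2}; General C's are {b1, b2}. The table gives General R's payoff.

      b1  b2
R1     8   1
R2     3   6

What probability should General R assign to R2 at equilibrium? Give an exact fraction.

7/10

Row minima: R1 → 1, R2 → 3; maximin = 3.
Column maxima: b1 → 8, b2 → 6; minimax = 6.
3 ≠ 6, so there is no saddle point; optimal play is mixed.
Let General R play R1 with probability p. Expected payoff against b1: 8p + 3(1−p) = 5p + 3; against b2: 1p + 6(1−p) = −5p + 6.
Setting these equal: 5p + 3 = −5p + 6 ⇒ 10p = 3 ⇒ p = 3/10, and the value is (5)·(3/10) + 3 = 9/2.
For General C: with q = P(b1), equating R1's and R2's payoffs gives 7q + 1 = −3q + 6 ⇒ q = 1/2.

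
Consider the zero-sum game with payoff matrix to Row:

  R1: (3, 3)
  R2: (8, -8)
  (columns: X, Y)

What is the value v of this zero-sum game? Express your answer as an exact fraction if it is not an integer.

Row minima: R1 → 3, R2 → -8; maximin = 3.
Column maxima: X → 8, Y → 3; minimax = 3.
Since maximin = minimax = 3, there is a saddle point and the value is 3.

3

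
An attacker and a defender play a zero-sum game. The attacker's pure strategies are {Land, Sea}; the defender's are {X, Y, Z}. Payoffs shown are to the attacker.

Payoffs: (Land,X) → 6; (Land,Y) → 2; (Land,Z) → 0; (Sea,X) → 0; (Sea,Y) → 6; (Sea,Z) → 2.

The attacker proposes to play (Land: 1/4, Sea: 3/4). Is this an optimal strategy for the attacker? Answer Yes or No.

Against X this mix gives (1/4)·6 + (3/4)·0 = 3/2.
Against Y this mix gives (1/4)·2 + (3/4)·6 = 5.
Against Z this mix gives (1/4)·0 + (3/4)·2 = 3/2.
All of the defender's active replies (X, Z) yield 3/2, and no column does worse for the attacker. The mix makes the defender indifferent and guarantees 3/2, so it is optimal.

Yes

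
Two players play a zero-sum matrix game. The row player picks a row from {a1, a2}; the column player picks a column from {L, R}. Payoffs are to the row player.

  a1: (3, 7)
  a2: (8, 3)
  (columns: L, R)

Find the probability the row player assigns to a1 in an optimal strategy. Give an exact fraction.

Row minima: a1 → 3, a2 → 3; maximin = 3.
Column maxima: L → 8, R → 7; minimax = 7.
3 ≠ 7, so there is no saddle point; optimal play is mixed.
Let the row player play a1 with probability p. Expected payoff against L: 3p + 8(1−p) = −5p + 8; against R: 7p + 3(1−p) = 4p + 3.
Setting these equal: −5p + 8 = 4p + 3 ⇒ −9p = -5 ⇒ p = 5/9, and the value is (-5)·(5/9) + 8 = 47/9.
For the column player: with q = P(L), equating a1's and a2's payoffs gives −4q + 7 = 5q + 3 ⇒ q = 4/9.

5/9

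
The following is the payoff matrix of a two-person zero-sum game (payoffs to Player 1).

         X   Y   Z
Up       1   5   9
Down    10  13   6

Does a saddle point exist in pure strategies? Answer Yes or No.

No

Row minima: Up → 1, Down → 6; maximin = 6.
Column maxima: X → 10, Y → 13, Z → 9; minimax = 9.
6 ≠ 9, so no pure-strategy equilibrium exists.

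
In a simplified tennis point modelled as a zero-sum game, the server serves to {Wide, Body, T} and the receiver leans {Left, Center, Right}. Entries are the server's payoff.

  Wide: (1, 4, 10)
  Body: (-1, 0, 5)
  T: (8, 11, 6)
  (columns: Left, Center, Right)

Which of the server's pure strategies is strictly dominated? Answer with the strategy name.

Wide gives a strictly higher payoff than Body against every column: 1 > -1, 4 > 0, 10 > 5.
So Body is strictly dominated and the server never plays it.

Body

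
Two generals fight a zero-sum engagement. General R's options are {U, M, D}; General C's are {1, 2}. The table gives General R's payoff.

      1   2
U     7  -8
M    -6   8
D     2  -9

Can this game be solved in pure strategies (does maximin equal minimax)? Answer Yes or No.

Row minima: U → -8, M → -6, D → -9; maximin = -6.
Column maxima: 1 → 7, 2 → 8; minimax = 7.
-6 ≠ 7, so no pure-strategy equilibrium exists.

No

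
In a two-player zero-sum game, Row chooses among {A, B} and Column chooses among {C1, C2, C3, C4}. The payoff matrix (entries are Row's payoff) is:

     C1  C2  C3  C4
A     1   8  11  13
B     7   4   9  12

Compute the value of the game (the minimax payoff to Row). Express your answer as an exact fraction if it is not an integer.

Row minima: A → 1, B → 4; maximin = 4.
Column maxima: C1 → 7, C2 → 8, C3 → 11, C4 → 13; minimax = 7.
4 ≠ 7, so there is no saddle point; optimal play is mixed.
C3 is strictly dominated by C1 (it gives Row strictly more in every row), so Column never plays it.
C4 is strictly dominated by C1 (it gives Row strictly more in every row), so Column never plays it.
On the remaining 2×2 (A, B vs C1, C2):
Let Row play A with probability p. Expected payoff against C1: 1p + 7(1−p) = −6p + 7; against C2: 8p + 4(1−p) = 4p + 4.
Setting these equal: −6p + 7 = 4p + 4 ⇒ −10p = -3 ⇒ p = 3/10, and the value is (-6)·(3/10) + 7 = 26/5.
For Column: with q = P(C1), equating A's and B's payoffs gives −7q + 8 = 3q + 4 ⇒ q = 2/5.

26/5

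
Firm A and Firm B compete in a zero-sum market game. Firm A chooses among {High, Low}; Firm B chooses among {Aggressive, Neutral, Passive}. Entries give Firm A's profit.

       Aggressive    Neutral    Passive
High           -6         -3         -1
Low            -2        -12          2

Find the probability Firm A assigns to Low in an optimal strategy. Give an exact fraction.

Row minima: High → -6, Low → -12; maximin = -6.
Column maxima: Aggressive → -2, Neutral → -3, Passive → 2; minimax = -3.
-6 ≠ -3, so there is no saddle point; optimal play is mixed.
Passive is strictly dominated by Aggressive (it gives Firm A strictly more in every row), so Firm B never plays it.
On the remaining 2×2 (High, Low vs Aggressive, Neutral):
Let Firm A play High with probability p. Expected payoff against Aggressive: (-6)p + (-2)(1−p) = −4p − 2; against Neutral: (-3)p + (-12)(1−p) = 9p − 12.
Setting these equal: −4p − 2 = 9p − 12 ⇒ −13p = -10 ⇒ p = 10/13, and the value is (-4)·(10/13) − 2 = -66/13.
For Firm B: with q = P(Aggressive), equating High's and Low's payoffs gives −3q − 3 = 10q − 12 ⇒ q = 9/13.

3/13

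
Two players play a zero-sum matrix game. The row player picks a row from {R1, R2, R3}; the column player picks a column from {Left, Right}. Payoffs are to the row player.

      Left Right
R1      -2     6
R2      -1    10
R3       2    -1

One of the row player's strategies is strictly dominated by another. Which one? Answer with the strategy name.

R2 gives a strictly higher payoff than R1 against every column: -1 > -2, 10 > 6.
So R1 is strictly dominated and the row player never plays it.

R1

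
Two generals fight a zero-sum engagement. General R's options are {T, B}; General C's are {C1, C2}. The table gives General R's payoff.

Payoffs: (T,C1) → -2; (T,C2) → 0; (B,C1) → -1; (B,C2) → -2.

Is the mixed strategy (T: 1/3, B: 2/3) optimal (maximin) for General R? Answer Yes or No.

Against C1 this mix gives (1/3)·(-2) + (2/3)·(-1) = -4/3.
Against C2 this mix gives (1/3)·0 + (2/3)·(-2) = -4/3.
All of General C's active replies (C1, C2) yield -4/3, and no column does worse for General R. The mix makes General C indifferent and guarantees -4/3, so it is optimal.

Yes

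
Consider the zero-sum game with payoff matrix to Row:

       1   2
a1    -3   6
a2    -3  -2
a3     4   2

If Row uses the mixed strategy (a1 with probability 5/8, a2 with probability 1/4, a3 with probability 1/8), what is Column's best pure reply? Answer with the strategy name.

1

If Column plays 1, Row's expected payoff is (5/8)·(-3) + (1/4)·(-3) + (1/8)·4 = -17/8.
If Column plays 2, Row's expected payoff is (5/8)·6 + (1/4)·(-2) + (1/8)·2 = 7/2.
Column minimizes Row's payoff; the smallest is -17/8, so the best response is 1.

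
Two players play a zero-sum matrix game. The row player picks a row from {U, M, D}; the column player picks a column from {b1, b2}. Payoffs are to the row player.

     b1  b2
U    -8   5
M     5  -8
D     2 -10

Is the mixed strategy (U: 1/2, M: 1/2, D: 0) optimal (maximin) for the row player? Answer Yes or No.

Against b1 this mix gives (1/2)·(-8) + (1/2)·5 = -3/2.
Against b2 this mix gives (1/2)·5 + (1/2)·(-8) = -3/2.
All of the column player's active replies (b1, b2) yield -3/2, and no column does worse for the row player. The mix makes the column player indifferent and guarantees -3/2, so it is optimal.

Yes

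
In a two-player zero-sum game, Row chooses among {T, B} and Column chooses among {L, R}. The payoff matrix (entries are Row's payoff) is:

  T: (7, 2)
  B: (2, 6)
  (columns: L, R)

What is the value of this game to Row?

38/9

Row minima: T → 2, B → 2; maximin = 2.
Column maxima: L → 7, R → 6; minimax = 6.
2 ≠ 6, so there is no saddle point; optimal play is mixed.
Let Row play T with probability p. Expected payoff against L: 7p + 2(1−p) = 5p + 2; against R: 2p + 6(1−p) = −4p + 6.
Setting these equal: 5p + 2 = −4p + 6 ⇒ 9p = 4 ⇒ p = 4/9, and the value is (5)·(4/9) + 2 = 38/9.
For Column: with q = P(L), equating T's and B's payoffs gives 5q + 2 = −4q + 6 ⇒ q = 4/9.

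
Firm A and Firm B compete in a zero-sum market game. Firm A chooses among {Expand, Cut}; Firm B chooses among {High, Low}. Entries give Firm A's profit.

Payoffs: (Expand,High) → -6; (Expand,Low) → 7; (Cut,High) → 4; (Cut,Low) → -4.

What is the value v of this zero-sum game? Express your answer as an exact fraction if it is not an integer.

Row minima: Expand → -6, Cut → -4; maximin = -4.
Column maxima: High → 4, Low → 7; minimax = 4.
-4 ≠ 4, so there is no saddle point; optimal play is mixed.
Let Firm A play Expand with probability p. Expected payoff against High: (-6)p + 4(1−p) = −10p + 4; against Low: 7p + (-4)(1−p) = 11p − 4.
Setting these equal: −10p + 4 = 11p − 4 ⇒ −21p = -8 ⇒ p = 8/21, and the value is (-10)·(8/21) + 4 = 4/21.
For Firm B: with q = P(High), equating Expand's and Cut's payoffs gives −13q + 7 = 8q − 4 ⇒ q = 11/21.

4/21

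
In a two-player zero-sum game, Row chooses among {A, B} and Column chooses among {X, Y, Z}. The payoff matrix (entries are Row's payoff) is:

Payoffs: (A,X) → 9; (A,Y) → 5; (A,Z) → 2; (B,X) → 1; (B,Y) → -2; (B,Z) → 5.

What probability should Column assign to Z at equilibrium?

7/10

Row minima: A → 2, B → -2; maximin = 2.
Column maxima: X → 9, Y → 5, Z → 5; minimax = 5.
2 ≠ 5, so there is no saddle point; optimal play is mixed.
X is strictly dominated by Y (it gives Row strictly more in every row), so Column never plays it.
On the remaining 2×2 (A, B vs Y, Z):
Let Row play A with probability p. Expected payoff against Y: 5p + (-2)(1−p) = 7p − 2; against Z: 2p + 5(1−p) = −3p + 5.
Setting these equal: 7p − 2 = −3p + 5 ⇒ 10p = 7 ⇒ p = 7/10, and the value is (7)·(7/10) − 2 = 29/10.
For Column: with q = P(Y), equating A's and B's payoffs gives 3q + 2 = −7q + 5 ⇒ q = 3/10.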